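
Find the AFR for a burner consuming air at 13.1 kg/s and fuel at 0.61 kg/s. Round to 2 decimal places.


AFR = m_air / m_fuel
AFR = 13.1 / 0.61 = 21.48


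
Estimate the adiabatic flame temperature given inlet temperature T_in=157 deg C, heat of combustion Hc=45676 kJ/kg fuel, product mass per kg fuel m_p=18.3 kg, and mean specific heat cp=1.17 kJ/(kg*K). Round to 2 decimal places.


T_ad = T_in + Hc / (m_p * cp)
Denominator = 18.3 * 1.17 = 21.4110
Temperature rise = 45676 / 21.4110 = 2133.30 K
T_ad = 157 + 2133.30 = 2290.30 deg C


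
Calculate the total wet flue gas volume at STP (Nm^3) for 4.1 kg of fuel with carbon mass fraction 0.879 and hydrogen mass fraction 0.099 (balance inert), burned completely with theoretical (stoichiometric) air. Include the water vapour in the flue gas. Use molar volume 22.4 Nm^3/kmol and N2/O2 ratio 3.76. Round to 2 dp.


Per kg fuel: CO2 = (C/12 kmol)*22.4 = (0.879/12)*22.4 = 1.64080 Nm^3
Per kg fuel: H2O = (H/2 kmol)*22.4 = (0.099/2)*22.4 = 1.10880 Nm^3
O2 needed per kg fuel = C/12 + H/4 = 0.879/12 + 0.099/4 = 0.09800000 kmol
Per kg fuel: N2 = O2*3.76*22.4 = 0.09800000*3.76*22.4 = 8.25395 Nm^3
Total per kg = 1.64080 + 1.10880 + 8.25395 = 11.00355 Nm^3
Total = 11.00355 * 4.1 = 45.11 Nm^3


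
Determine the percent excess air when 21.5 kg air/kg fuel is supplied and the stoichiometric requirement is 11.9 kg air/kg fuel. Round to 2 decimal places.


Excess air = actual - stoichiometric = 21.5 - 11.9 = 9.60 kg/kg fuel
Excess air % = (excess / stoich) * 100 = (9.60 / 11.9) * 100 = 80.67%


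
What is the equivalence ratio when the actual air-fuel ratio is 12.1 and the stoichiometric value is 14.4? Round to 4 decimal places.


phi = AFR_stoich / AFR_actual
phi = 14.4 / 12.1 = 1.1901


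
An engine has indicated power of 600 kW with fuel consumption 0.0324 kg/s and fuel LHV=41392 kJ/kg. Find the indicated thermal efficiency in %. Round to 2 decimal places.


eta_ith = (IP / (mf * LHV)) * 100
Denominator = 0.0324 * 41392 = 1341.1008 kW
eta_ith = (600 / 1341.1008) * 100 = 44.74%


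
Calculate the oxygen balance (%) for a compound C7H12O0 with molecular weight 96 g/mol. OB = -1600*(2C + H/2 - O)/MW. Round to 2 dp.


OB = -1600 * (2C + H/2 - O) / MW
Inner = 2*7 + 12/2 - 0 = 20.00
OB = -1600 * 20.00 / 96 = -333.33%


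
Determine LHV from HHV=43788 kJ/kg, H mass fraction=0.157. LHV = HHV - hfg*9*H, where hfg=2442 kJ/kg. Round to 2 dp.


LHV = HHV - hfg * 9 * H
Water correction = 2442 * 9 * 0.157 = 3450.546 kJ/kg
LHV = 43788 - 3450.546 = 40337.45 kJ/kg


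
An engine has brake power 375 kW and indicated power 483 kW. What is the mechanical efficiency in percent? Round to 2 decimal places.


eta_mech = (BP / IP) * 100
Ratio = 375 / 483 = 0.7764
eta_mech = 0.7764 * 100 = 77.64%


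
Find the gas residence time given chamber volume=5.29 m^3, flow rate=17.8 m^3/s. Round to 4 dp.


tau = V / Q_flow
tau = 5.29 / 17.8 = 0.2972 s


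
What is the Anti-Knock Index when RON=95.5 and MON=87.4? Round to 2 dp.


AKI = (RON + MON) / 2
AKI = (95.5 + 87.4) / 2
AKI = 182.9 / 2 = 91.45


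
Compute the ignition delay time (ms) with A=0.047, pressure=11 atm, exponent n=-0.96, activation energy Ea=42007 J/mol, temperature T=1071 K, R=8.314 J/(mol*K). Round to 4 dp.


tau = A * P^n * exp(Ea/(R*T))
P^n = 11^(-0.96) = 0.10006058
Ea/(R*T) = 42007/(8.314*1071) = 4.717612
exp(Ea/(R*T)) = 111.900661
tau = 0.047 * 0.10006058 * 111.900661 = 0.5263 ms


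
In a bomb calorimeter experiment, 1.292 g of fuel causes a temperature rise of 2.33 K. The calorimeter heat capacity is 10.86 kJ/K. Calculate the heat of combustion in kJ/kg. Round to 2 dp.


Hc = C_cal * delta_T / m_fuel
Q_released = 10.86 * 2.33 = 25.3038 kJ
m_fuel = 1.292 g = 1.292/1000 kg = 0.001292 kg
Hc = 25.3038 / 0.001292 = 19584.98 kJ/kg


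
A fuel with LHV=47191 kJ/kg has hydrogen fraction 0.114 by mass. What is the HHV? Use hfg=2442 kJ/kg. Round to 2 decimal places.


HHV = LHV + hfg * 9 * H
Water addition = 2442 * 9 * 0.114 = 2505.492 kJ/kg
HHV = 47191 + 2505.492 = 49696.49 kJ/kg


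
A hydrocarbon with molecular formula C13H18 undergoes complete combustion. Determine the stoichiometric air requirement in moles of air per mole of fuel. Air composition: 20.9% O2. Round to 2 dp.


Balanced combustion: C13H18 + 17.5 O2 -> 13 CO2 + 9 H2O
O2 needed = C + H/4 = 13 + 18/4 = 17.50 moles
Air moles = O2 / 0.209 = 17.50 / 0.209 = 83.73 moles air


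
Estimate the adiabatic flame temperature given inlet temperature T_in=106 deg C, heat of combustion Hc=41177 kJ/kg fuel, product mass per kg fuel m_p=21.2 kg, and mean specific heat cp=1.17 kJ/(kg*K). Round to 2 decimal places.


T_ad = T_in + Hc / (m_p * cp)
Denominator = 21.2 * 1.17 = 24.8040
Temperature rise = 41177 / 24.8040 = 1660.10 K
T_ad = 106 + 1660.10 = 1766.10 deg C


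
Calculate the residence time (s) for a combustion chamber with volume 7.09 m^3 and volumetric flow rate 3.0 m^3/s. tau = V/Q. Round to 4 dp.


tau = V / Q_flow
tau = 7.09 / 3.0 = 2.3633 s


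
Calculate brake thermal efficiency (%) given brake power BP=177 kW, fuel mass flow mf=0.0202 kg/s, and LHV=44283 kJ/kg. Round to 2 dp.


eta_BTE = (BP / (mf * LHV)) * 100
Denominator = 0.0202 * 44283 = 894.5166 kW
eta_BTE = (177 / 894.5166) * 100 = 19.79%


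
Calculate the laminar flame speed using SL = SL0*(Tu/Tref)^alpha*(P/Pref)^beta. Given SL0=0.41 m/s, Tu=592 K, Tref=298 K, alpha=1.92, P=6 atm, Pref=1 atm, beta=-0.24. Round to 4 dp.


SL = SL0 * (Tu/Tref)^alpha * (P/Pref)^beta
T ratio = 592/298 = 1.98657718
(T ratio)^alpha = 1.98657718^1.92 = 3.735618
(P/Pref)^beta = 6^(-0.24) = 0.650495
SL = 0.41 * 3.735618 * 0.650495 = 0.9963 m/s


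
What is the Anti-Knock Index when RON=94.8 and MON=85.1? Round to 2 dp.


AKI = (RON + MON) / 2
AKI = (94.8 + 85.1) / 2
AKI = 179.9 / 2 = 89.95


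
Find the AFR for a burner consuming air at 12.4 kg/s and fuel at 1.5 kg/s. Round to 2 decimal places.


AFR = m_air / m_fuel
AFR = 12.4 / 1.5 = 8.27


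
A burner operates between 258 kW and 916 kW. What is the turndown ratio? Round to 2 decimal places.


TDR = Q_max / Q_min
TDR = 916 / 258 = 3.55


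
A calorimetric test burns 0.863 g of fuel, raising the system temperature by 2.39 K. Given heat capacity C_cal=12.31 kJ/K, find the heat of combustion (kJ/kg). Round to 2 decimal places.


Hc = C_cal * delta_T / m_fuel
Q_released = 12.31 * 2.39 = 29.4209 kJ
m_fuel = 0.863 g = 0.863/1000 kg = 0.000863 kg
Hc = 29.4209 / 0.000863 = 34091.43 kJ/kg


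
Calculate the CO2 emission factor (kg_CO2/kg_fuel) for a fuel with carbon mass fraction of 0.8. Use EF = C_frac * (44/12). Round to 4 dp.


EF = C_frac * (M_CO2 / M_C)
EF = 0.8 * (44/12)
EF = 0.8 * 3.666667 = 2.9333 kg_CO2/kg_fuel


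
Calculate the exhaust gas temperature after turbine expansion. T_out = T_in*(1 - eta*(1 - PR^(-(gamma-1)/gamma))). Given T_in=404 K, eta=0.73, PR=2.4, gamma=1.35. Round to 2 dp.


T_out = T_in * (1 - eta * (1 - PR^(-(gamma-1)/gamma)))
Exponent = -(1.35-1)/1.35 = -0.25925926
PR^exp = 2.4^(-0.25925926) = 0.79694200
Factor = 1 - 0.73*(1 - 0.79694200) = 0.85176766
T_out = 404 * 0.85176766 = 344.11 K


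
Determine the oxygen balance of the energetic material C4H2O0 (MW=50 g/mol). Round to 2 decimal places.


OB = -1600 * (2C + H/2 - O) / MW
Inner = 2*4 + 2/2 - 0 = 9.00
OB = -1600 * 9.00 / 50 = -288.00%


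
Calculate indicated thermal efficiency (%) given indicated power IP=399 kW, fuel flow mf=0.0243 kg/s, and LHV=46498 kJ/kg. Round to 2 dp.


eta_ith = (IP / (mf * LHV)) * 100
Denominator = 0.0243 * 46498 = 1129.9014 kW
eta_ith = (399 / 1129.9014) * 100 = 35.31%


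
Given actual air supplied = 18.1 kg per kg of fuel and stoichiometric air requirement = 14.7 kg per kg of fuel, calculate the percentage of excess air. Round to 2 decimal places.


Excess air = actual - stoichiometric = 18.1 - 14.7 = 3.40 kg/kg fuel
Excess air % = (excess / stoich) * 100 = (3.40 / 14.7) * 100 = 23.13%


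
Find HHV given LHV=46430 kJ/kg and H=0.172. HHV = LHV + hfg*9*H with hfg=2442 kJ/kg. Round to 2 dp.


HHV = LHV + hfg * 9 * H
Water addition = 2442 * 9 * 0.172 = 3780.216 kJ/kg
HHV = 46430 + 3780.216 = 50210.22 kJ/kg


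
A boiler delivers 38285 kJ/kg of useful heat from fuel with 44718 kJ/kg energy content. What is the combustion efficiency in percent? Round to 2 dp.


Efficiency = (Q_useful / Q_fuel) * 100
Efficiency = (38285 / 44718) * 100
Efficiency = 0.8561 * 100 = 85.61%


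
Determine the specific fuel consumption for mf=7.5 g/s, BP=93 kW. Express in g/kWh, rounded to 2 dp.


SFC = (mf / BP) * 3600
Rate = 7.5 / 93 = 0.080645 g/(s*kW)
SFC = 0.080645 * 3600 = 290.32 g/kWh


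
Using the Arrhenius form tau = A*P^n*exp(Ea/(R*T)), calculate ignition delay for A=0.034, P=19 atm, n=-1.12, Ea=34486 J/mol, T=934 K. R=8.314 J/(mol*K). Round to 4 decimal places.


tau = A * P^n * exp(Ea/(R*T))
P^n = 19^(-1.12) = 0.03696545
Ea/(R*T) = 34486/(8.314*934) = 4.441053
exp(Ea/(R*T)) = 84.864232
tau = 0.034 * 0.03696545 * 84.864232 = 0.1067 ms


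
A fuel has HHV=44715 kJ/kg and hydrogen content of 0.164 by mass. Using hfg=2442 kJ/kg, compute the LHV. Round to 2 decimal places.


LHV = HHV - hfg * 9 * H
Water correction = 2442 * 9 * 0.164 = 3604.392 kJ/kg
LHV = 44715 - 3604.392 = 41110.61 kJ/kg


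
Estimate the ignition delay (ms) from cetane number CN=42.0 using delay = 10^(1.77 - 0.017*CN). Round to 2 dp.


delay = 10^(1.77 - 0.017*CN)
Exponent = 1.77 - 0.017*42.0 = 1.0560
delay = 10^1.0560 = 11.38 ms


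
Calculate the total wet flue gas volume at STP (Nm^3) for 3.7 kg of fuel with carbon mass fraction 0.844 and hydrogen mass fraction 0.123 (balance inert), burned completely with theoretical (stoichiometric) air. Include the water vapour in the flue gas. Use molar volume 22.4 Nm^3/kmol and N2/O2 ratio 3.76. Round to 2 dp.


Per kg fuel: CO2 = (C/12 kmol)*22.4 = (0.844/12)*22.4 = 1.57547 Nm^3
Per kg fuel: H2O = (H/2 kmol)*22.4 = (0.123/2)*22.4 = 1.37760 Nm^3
O2 needed per kg fuel = C/12 + H/4 = 0.844/12 + 0.123/4 = 0.10108333 kmol
Per kg fuel: N2 = O2*3.76*22.4 = 0.10108333*3.76*22.4 = 8.51364 Nm^3
Total per kg = 1.57547 + 1.37760 + 8.51364 = 11.46671 Nm^3
Total = 11.46671 * 3.7 = 42.43 Nm^3


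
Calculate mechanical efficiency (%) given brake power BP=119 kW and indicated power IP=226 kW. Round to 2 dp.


eta_mech = (BP / IP) * 100
Ratio = 119 / 226 = 0.5265
eta_mech = 0.5265 * 100 = 52.65%


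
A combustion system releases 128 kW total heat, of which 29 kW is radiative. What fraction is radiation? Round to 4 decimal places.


f_rad = Q_rad / Q_total
f_rad = 29 / 128 = 0.2266


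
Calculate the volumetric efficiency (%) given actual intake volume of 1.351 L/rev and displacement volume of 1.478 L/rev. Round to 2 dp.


eta_v = (V_actual / V_disp) * 100
Ratio = 1.351 / 1.478 = 0.9141
eta_v = 0.9141 * 100 = 91.41%


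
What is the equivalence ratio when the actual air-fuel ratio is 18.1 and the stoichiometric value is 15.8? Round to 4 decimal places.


phi = AFR_stoich / AFR_actual
phi = 15.8 / 18.1 = 0.8729


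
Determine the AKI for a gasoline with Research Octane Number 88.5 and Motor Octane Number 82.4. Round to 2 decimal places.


AKI = (RON + MON) / 2
AKI = (88.5 + 82.4) / 2
AKI = 170.9 / 2 = 85.45


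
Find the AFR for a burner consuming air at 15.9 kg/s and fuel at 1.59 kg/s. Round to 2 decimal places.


AFR = m_air / m_fuel
AFR = 15.9 / 1.59 = 10.00


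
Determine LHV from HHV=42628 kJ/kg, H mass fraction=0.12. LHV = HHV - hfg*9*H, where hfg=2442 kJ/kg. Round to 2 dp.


LHV = HHV - hfg * 9 * H
Water correction = 2442 * 9 * 0.12 = 2637.360 kJ/kg
LHV = 42628 - 2637.360 = 39990.64 kJ/kg


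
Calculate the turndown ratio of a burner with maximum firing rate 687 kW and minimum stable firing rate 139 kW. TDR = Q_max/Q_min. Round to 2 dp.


TDR = Q_max / Q_min
TDR = 687 / 139 = 4.94


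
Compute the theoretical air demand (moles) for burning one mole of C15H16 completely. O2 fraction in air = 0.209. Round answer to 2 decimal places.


Balanced combustion: C15H16 + 19 O2 -> 15 CO2 + 8 H2O
O2 needed = C + H/4 = 15 + 16/4 = 19.00 moles
Air moles = O2 / 0.209 = 19.00 / 0.209 = 90.91 moles air


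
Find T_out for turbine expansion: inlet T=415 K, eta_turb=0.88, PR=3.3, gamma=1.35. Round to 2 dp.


T_out = T_in * (1 - eta * (1 - PR^(-(gamma-1)/gamma)))
Exponent = -(1.35-1)/1.35 = -0.25925926
PR^exp = 3.3^(-0.25925926) = 0.73378775
Factor = 1 - 0.88*(1 - 0.73378775) = 0.76573322
T_out = 415 * 0.76573322 = 317.78 K


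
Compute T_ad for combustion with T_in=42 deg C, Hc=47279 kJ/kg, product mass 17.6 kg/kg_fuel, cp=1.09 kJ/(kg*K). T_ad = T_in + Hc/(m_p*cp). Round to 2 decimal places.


T_ad = T_in + Hc / (m_p * cp)
Denominator = 17.6 * 1.09 = 19.1840
Temperature rise = 47279 / 19.1840 = 2464.50 K
T_ad = 42 + 2464.50 = 2506.50 deg C


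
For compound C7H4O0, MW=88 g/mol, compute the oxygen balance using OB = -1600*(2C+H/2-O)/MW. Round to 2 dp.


OB = -1600 * (2C + H/2 - O) / MW
Inner = 2*7 + 4/2 - 0 = 16.00
OB = -1600 * 16.00 / 88 = -290.91%


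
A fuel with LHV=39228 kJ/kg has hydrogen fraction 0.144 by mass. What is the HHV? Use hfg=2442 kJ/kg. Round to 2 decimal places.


HHV = LHV + hfg * 9 * H
Water addition = 2442 * 9 * 0.144 = 3164.832 kJ/kg
HHV = 39228 + 3164.832 = 42392.83 kJ/kg


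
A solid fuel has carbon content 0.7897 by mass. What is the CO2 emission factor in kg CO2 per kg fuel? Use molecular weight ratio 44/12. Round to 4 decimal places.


EF = C_frac * (M_CO2 / M_C)
EF = 0.7897 * (44/12)
EF = 0.7897 * 3.666667 = 2.8956 kg_CO2/kg_fuel


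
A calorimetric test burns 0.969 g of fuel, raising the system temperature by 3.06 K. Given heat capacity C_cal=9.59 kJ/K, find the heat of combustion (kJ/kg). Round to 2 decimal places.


Hc = C_cal * delta_T / m_fuel
Q_released = 9.59 * 3.06 = 29.3454 kJ
m_fuel = 0.969 g = 0.969/1000 kg = 0.000969 kg
Hc = 29.3454 / 0.000969 = 30284.21 kJ/kg


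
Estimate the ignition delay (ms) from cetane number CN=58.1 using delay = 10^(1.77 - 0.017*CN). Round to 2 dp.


delay = 10^(1.77 - 0.017*CN)
Exponent = 1.77 - 0.017*58.1 = 0.7823
delay = 10^0.7823 = 6.06 ms


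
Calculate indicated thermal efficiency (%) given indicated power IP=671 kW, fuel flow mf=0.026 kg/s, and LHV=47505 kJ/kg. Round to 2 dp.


eta_ith = (IP / (mf * LHV)) * 100
Denominator = 0.026 * 47505 = 1235.1300 kW
eta_ith = (671 / 1235.1300) * 100 = 54.33%


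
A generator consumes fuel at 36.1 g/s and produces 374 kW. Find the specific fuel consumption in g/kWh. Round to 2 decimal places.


SFC = (mf / BP) * 3600
Rate = 36.1 / 374 = 0.096524 g/(s*kW)
SFC = 0.096524 * 3600 = 347.49 g/kWh


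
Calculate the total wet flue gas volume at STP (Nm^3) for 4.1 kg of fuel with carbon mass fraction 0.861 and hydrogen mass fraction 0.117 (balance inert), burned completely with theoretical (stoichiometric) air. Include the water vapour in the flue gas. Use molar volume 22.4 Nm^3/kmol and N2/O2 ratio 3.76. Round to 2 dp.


Per kg fuel: CO2 = (C/12 kmol)*22.4 = (0.861/12)*22.4 = 1.60720 Nm^3
Per kg fuel: H2O = (H/2 kmol)*22.4 = (0.117/2)*22.4 = 1.31040 Nm^3
O2 needed per kg fuel = C/12 + H/4 = 0.861/12 + 0.117/4 = 0.10100000 kmol
Per kg fuel: N2 = O2*3.76*22.4 = 0.10100000*3.76*22.4 = 8.50662 Nm^3
Total per kg = 1.60720 + 1.31040 + 8.50662 = 11.42422 Nm^3
Total = 11.42422 * 4.1 = 46.84 Nm^3


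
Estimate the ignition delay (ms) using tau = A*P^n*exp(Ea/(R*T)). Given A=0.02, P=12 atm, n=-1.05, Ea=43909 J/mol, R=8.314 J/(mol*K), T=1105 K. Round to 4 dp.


tau = A * P^n * exp(Ea/(R*T))
P^n = 12^(-1.05) = 0.07359693
Ea/(R*T) = 43909/(8.314*1105) = 4.779487
exp(Ea/(R*T)) = 119.043217
tau = 0.02 * 0.07359693 * 119.043217 = 0.1752 ms


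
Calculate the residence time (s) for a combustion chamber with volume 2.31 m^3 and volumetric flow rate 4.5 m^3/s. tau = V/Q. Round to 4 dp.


tau = V / Q_flow
tau = 2.31 / 4.5 = 0.5133 s


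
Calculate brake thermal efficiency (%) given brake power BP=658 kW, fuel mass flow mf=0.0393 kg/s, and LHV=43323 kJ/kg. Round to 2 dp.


eta_BTE = (BP / (mf * LHV)) * 100
Denominator = 0.0393 * 43323 = 1702.5939 kW
eta_BTE = (658 / 1702.5939) * 100 = 38.65%


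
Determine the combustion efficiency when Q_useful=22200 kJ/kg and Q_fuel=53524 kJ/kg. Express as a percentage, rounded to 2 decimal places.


Efficiency = (Q_useful / Q_fuel) * 100
Efficiency = (22200 / 53524) * 100
Efficiency = 0.4148 * 100 = 41.48%


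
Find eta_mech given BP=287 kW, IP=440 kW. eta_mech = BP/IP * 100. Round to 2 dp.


eta_mech = (BP / IP) * 100
Ratio = 287 / 440 = 0.6523
eta_mech = 0.6523 * 100 = 65.23%


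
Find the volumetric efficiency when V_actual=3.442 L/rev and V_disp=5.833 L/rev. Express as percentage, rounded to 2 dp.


eta_v = (V_actual / V_disp) * 100
Ratio = 3.442 / 5.833 = 0.5901
eta_v = 0.5901 * 100 = 59.01%


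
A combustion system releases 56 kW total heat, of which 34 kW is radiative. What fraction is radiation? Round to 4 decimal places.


f_rad = Q_rad / Q_total
f_rad = 34 / 56 = 0.6071


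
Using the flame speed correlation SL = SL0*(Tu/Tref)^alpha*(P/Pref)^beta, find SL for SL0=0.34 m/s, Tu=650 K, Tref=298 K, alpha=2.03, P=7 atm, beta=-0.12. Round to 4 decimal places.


SL = SL0 * (Tu/Tref)^alpha * (P/Pref)^beta
T ratio = 650/298 = 2.18120805
(T ratio)^alpha = 2.18120805^2.03 = 4.870293
(P/Pref)^beta = 7^(-0.12) = 0.791750
SL = 0.34 * 4.870293 * 0.791750 = 1.3111 m/s


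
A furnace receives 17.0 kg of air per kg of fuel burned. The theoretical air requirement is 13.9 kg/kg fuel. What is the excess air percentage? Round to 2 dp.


Excess air = actual - stoichiometric = 17.0 - 13.9 = 3.10 kg/kg fuel
Excess air % = (excess / stoich) * 100 = (3.10 / 13.9) * 100 = 22.30%


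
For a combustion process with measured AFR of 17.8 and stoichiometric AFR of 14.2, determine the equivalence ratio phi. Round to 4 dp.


phi = AFR_stoich / AFR_actual
phi = 14.2 / 17.8 = 0.7978


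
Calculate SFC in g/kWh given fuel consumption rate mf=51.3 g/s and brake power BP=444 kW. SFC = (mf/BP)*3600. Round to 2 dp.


SFC = (mf / BP) * 3600
Rate = 51.3 / 444 = 0.115541 g/(s*kW)
SFC = 0.115541 * 3600 = 415.95 g/kWh


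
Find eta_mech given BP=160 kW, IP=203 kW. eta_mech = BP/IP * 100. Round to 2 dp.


eta_mech = (BP / IP) * 100
Ratio = 160 / 203 = 0.7882
eta_mech = 0.7882 * 100 = 78.82%


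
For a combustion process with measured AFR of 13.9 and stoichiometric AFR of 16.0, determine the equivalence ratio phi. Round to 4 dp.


phi = AFR_stoich / AFR_actual
phi = 16.0 / 13.9 = 1.1511


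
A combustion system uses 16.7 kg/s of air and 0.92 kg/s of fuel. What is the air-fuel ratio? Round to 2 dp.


AFR = m_air / m_fuel
AFR = 16.7 / 0.92 = 18.15


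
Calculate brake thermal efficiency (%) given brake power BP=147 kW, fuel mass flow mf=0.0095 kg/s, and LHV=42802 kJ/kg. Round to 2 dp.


eta_BTE = (BP / (mf * LHV)) * 100
Denominator = 0.0095 * 42802 = 406.6190 kW
eta_BTE = (147 / 406.6190) * 100 = 36.15%


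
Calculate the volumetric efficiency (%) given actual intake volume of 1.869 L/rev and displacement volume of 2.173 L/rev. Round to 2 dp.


eta_v = (V_actual / V_disp) * 100
Ratio = 1.869 / 2.173 = 0.8601
eta_v = 0.8601 * 100 = 86.01%


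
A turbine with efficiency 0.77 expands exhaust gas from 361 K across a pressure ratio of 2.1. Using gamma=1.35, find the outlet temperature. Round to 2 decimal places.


T_out = T_in * (1 - eta * (1 - PR^(-(gamma-1)/gamma)))
Exponent = -(1.35-1)/1.35 = -0.25925926
PR^exp = 2.1^(-0.25925926) = 0.82501466
Factor = 1 - 0.77*(1 - 0.82501466) = 0.86526129
T_out = 361 * 0.86526129 = 312.36 K


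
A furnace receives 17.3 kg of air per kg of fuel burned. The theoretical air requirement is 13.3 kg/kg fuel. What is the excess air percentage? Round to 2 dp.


Excess air = actual - stoichiometric = 17.3 - 13.3 = 4.00 kg/kg fuel
Excess air % = (excess / stoich) * 100 = (4.00 / 13.3) * 100 = 30.08%


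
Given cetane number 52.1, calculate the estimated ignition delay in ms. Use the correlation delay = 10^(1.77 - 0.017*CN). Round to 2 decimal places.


delay = 10^(1.77 - 0.017*CN)
Exponent = 1.77 - 0.017*52.1 = 0.8843
delay = 10^0.8843 = 7.66 ms


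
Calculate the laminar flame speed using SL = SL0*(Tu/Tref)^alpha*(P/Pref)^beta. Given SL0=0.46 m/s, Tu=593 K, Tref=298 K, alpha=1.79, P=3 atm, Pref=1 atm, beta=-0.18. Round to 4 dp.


SL = SL0 * (Tu/Tref)^alpha * (P/Pref)^beta
T ratio = 593/298 = 1.98993289
(T ratio)^alpha = 1.98993289^1.79 = 3.427053
(P/Pref)^beta = 3^(-0.18) = 0.820575
SL = 0.46 * 3.427053 * 0.820575 = 1.2936 m/s


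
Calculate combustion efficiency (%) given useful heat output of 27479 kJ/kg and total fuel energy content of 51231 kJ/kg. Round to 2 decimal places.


Efficiency = (Q_useful / Q_fuel) * 100
Efficiency = (27479 / 51231) * 100
Efficiency = 0.5364 * 100 = 53.64%


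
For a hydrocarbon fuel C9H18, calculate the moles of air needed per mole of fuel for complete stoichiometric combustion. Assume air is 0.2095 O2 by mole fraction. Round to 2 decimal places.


Balanced combustion: C9H18 + 13.5 O2 -> 9 CO2 + 9 H2O
O2 needed = C + H/4 = 9 + 18/4 = 13.50 moles
Air moles = O2 / 0.2095 = 13.50 / 0.2095 = 64.44 moles air


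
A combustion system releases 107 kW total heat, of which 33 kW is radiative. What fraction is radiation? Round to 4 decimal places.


f_rad = Q_rad / Q_total
f_rad = 33 / 107 = 0.3084


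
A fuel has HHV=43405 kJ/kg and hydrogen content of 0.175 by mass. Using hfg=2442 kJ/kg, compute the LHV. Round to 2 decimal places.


LHV = HHV - hfg * 9 * H
Water correction = 2442 * 9 * 0.175 = 3846.150 kJ/kg
LHV = 43405 - 3846.150 = 39558.85 kJ/kg


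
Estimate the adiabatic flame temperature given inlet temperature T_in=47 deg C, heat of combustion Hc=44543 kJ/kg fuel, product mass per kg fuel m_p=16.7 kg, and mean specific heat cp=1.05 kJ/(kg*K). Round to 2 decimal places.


T_ad = T_in + Hc / (m_p * cp)
Denominator = 16.7 * 1.05 = 17.5350
Temperature rise = 44543 / 17.5350 = 2540.23 K
T_ad = 47 + 2540.23 = 2587.23 deg C


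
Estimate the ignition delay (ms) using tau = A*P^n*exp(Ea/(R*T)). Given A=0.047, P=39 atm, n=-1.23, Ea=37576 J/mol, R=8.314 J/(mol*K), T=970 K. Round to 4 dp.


tau = A * P^n * exp(Ea/(R*T))
P^n = 39^(-1.23) = 0.01104055
Ea/(R*T) = 37576/(8.314*970) = 4.659387
exp(Ea/(R*T)) = 105.571357
tau = 0.047 * 0.01104055 * 105.571357 = 0.0548 ms


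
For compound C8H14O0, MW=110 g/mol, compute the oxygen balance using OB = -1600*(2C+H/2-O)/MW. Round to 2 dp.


OB = -1600 * (2C + H/2 - O) / MW
Inner = 2*8 + 14/2 - 0 = 23.00
OB = -1600 * 23.00 / 110 = -334.55%


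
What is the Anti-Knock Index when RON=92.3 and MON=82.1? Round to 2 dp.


AKI = (RON + MON) / 2
AKI = (92.3 + 82.1) / 2
AKI = 174.4 / 2 = 87.20


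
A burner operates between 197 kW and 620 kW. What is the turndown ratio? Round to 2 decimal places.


TDR = Q_max / Q_min
TDR = 620 / 197 = 3.15


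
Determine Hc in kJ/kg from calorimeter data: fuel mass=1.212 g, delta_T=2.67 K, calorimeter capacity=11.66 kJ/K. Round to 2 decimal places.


Hc = C_cal * delta_T / m_fuel
Q_released = 11.66 * 2.67 = 31.1322 kJ
m_fuel = 1.212 g = 1.212/1000 kg = 0.001212 kg
Hc = 31.1322 / 0.001212 = 25686.63 kJ/kg


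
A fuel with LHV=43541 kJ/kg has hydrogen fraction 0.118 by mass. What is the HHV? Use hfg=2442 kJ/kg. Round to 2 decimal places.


HHV = LHV + hfg * 9 * H
Water addition = 2442 * 9 * 0.118 = 2593.404 kJ/kg
HHV = 43541 + 2593.404 = 46134.40 kJ/kg


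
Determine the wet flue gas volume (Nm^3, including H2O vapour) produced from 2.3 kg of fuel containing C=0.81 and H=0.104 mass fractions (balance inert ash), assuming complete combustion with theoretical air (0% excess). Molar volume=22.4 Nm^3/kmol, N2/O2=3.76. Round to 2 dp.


Per kg fuel: CO2 = (C/12 kmol)*22.4 = (0.81/12)*22.4 = 1.51200 Nm^3
Per kg fuel: H2O = (H/2 kmol)*22.4 = (0.104/2)*22.4 = 1.16480 Nm^3
O2 needed per kg fuel = C/12 + H/4 = 0.81/12 + 0.104/4 = 0.09350000 kmol
Per kg fuel: N2 = O2*3.76*22.4 = 0.09350000*3.76*22.4 = 7.87494 Nm^3
Total per kg = 1.51200 + 1.16480 + 7.87494 = 10.55174 Nm^3
Total = 10.55174 * 2.3 = 24.27 Nm^3


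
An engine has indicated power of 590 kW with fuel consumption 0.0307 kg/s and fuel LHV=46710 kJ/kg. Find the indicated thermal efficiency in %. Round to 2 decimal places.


eta_ith = (IP / (mf * LHV)) * 100
Denominator = 0.0307 * 46710 = 1433.9970 kW
eta_ith = (590 / 1433.9970) * 100 = 41.14%


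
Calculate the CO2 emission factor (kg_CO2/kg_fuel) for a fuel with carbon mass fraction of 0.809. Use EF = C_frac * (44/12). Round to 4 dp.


EF = C_frac * (M_CO2 / M_C)
EF = 0.809 * (44/12)
EF = 0.809 * 3.666667 = 2.9663 kg_CO2/kg_fuel


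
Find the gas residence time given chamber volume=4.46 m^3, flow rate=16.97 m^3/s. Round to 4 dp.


tau = V / Q_flow
tau = 4.46 / 16.97 = 0.2628 s


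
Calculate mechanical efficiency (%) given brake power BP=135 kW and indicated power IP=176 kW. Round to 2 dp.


eta_mech = (BP / IP) * 100
Ratio = 135 / 176 = 0.7670
eta_mech = 0.7670 * 100 = 76.70%


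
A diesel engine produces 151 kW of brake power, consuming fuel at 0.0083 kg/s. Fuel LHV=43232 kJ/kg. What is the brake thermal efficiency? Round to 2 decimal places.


eta_BTE = (BP / (mf * LHV)) * 100
Denominator = 0.0083 * 43232 = 358.8256 kW
eta_BTE = (151 / 358.8256) * 100 = 42.08%


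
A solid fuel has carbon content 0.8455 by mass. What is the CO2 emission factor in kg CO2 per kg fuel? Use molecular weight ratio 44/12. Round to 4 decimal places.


EF = C_frac * (M_CO2 / M_C)
EF = 0.8455 * (44/12)
EF = 0.8455 * 3.666667 = 3.1002 kg_CO2/kg_fuel


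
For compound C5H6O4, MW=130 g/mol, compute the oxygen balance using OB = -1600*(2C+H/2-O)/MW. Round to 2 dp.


OB = -1600 * (2C + H/2 - O) / MW
Inner = 2*5 + 6/2 - 4 = 9.00
OB = -1600 * 9.00 / 130 = -110.77%


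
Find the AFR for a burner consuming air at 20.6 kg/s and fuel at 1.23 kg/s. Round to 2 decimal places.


AFR = m_air / m_fuel
AFR = 20.6 / 1.23 = 16.75


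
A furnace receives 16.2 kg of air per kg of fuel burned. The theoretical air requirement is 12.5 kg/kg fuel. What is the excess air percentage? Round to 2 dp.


Excess air = actual - stoichiometric = 16.2 - 12.5 = 3.70 kg/kg fuel
Excess air % = (excess / stoich) * 100 = (3.70 / 12.5) * 100 = 29.60%


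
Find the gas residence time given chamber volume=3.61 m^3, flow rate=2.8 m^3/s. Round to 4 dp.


tau = V / Q_flow
tau = 3.61 / 2.8 = 1.2893 s


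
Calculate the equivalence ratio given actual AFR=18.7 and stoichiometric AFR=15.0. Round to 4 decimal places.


phi = AFR_stoich / AFR_actual
phi = 15.0 / 18.7 = 0.8021


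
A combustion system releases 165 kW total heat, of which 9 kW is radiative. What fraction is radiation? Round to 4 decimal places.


f_rad = Q_rad / Q_total
f_rad = 9 / 165 = 0.0545


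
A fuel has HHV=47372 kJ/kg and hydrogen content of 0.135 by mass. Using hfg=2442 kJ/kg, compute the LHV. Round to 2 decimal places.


LHV = HHV - hfg * 9 * H
Water correction = 2442 * 9 * 0.135 = 2967.030 kJ/kg
LHV = 47372 - 2967.030 = 44404.97 kJ/kg


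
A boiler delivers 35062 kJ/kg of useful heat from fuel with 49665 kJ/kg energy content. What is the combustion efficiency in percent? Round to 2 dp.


Efficiency = (Q_useful / Q_fuel) * 100
Efficiency = (35062 / 49665) * 100
Efficiency = 0.7060 * 100 = 70.60%


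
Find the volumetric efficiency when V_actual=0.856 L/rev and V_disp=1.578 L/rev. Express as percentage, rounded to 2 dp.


eta_v = (V_actual / V_disp) * 100
Ratio = 0.856 / 1.578 = 0.5425
eta_v = 0.5425 * 100 = 54.25%


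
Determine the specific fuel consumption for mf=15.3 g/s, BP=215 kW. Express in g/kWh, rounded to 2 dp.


SFC = (mf / BP) * 3600
Rate = 15.3 / 215 = 0.071163 g/(s*kW)
SFC = 0.071163 * 3600 = 256.19 g/kWh


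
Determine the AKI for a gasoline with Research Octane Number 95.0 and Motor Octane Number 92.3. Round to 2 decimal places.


AKI = (RON + MON) / 2
AKI = (95.0 + 92.3) / 2
AKI = 187.3 / 2 = 93.65


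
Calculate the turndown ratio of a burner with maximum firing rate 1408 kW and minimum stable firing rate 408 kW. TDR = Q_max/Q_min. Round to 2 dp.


TDR = Q_max / Q_min
TDR = 1408 / 408 = 3.45


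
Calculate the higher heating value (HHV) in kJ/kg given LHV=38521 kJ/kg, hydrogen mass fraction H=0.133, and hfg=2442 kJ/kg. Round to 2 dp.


HHV = LHV + hfg * 9 * H
Water addition = 2442 * 9 * 0.133 = 2923.074 kJ/kg
HHV = 38521 + 2923.074 = 41444.07 kJ/kg


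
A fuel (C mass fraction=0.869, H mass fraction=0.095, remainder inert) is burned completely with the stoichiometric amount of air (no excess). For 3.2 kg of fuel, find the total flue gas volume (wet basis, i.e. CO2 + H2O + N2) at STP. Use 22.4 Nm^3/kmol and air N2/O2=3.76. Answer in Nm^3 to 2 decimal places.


Per kg fuel: CO2 = (C/12 kmol)*22.4 = (0.869/12)*22.4 = 1.62213 Nm^3
Per kg fuel: H2O = (H/2 kmol)*22.4 = (0.095/2)*22.4 = 1.06400 Nm^3
O2 needed per kg fuel = C/12 + H/4 = 0.869/12 + 0.095/4 = 0.09616667 kmol
Per kg fuel: N2 = O2*3.76*22.4 = 0.09616667*3.76*22.4 = 8.09954 Nm^3
Total per kg = 1.62213 + 1.06400 + 8.09954 = 10.78567 Nm^3
Total = 10.78567 * 3.2 = 34.51 Nm^3


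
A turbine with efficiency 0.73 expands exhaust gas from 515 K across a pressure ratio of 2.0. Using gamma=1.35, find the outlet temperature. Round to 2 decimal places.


T_out = T_in * (1 - eta * (1 - PR^(-(gamma-1)/gamma)))
Exponent = -(1.35-1)/1.35 = -0.25925926
PR^exp = 2.0^(-0.25925926) = 0.83551680
Factor = 1 - 0.73*(1 - 0.83551680) = 0.87992726
T_out = 515 * 0.87992726 = 453.16 K


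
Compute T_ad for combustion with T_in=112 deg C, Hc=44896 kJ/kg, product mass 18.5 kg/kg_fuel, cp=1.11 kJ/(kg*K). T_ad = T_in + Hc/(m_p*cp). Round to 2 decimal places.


T_ad = T_in + Hc / (m_p * cp)
Denominator = 18.5 * 1.11 = 20.5350
Temperature rise = 44896 / 20.5350 = 2186.32 K
T_ad = 112 + 2186.32 = 2298.32 deg C


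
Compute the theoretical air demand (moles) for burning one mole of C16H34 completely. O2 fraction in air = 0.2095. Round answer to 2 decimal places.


Balanced combustion: C16H34 + 24.5 O2 -> 16 CO2 + 17 H2O
O2 needed = C + H/4 = 16 + 34/4 = 24.50 moles
Air moles = O2 / 0.2095 = 24.50 / 0.2095 = 116.95 moles air


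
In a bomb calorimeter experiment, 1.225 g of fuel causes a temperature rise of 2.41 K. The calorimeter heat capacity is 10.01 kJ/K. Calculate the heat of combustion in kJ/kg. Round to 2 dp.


Hc = C_cal * delta_T / m_fuel
Q_released = 10.01 * 2.41 = 24.1241 kJ
m_fuel = 1.225 g = 1.225/1000 kg = 0.001225 kg
Hc = 24.1241 / 0.001225 = 19693.14 kJ/kg


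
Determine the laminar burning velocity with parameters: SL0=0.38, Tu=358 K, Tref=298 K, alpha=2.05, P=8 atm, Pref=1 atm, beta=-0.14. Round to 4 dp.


SL = SL0 * (Tu/Tref)^alpha * (P/Pref)^beta
T ratio = 358/298 = 1.20134228
(T ratio)^alpha = 1.20134228^2.05 = 1.456521
(P/Pref)^beta = 8^(-0.14) = 0.747425
SL = 0.38 * 1.456521 * 0.747425 = 0.4137 m/s


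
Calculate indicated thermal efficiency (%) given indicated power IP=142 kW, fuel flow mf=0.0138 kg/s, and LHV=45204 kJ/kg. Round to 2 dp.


eta_ith = (IP / (mf * LHV)) * 100
Denominator = 0.0138 * 45204 = 623.8152 kW
eta_ith = (142 / 623.8152) * 100 = 22.76%


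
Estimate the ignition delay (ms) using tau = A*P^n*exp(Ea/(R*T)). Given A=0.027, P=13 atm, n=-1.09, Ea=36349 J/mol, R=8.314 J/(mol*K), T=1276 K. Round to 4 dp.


tau = A * P^n * exp(Ea/(R*T))
P^n = 13^(-1.09) = 0.06106632
Ea/(R*T) = 36349/(8.314*1276) = 3.426350
exp(Ea/(R*T)) = 30.764160
tau = 0.027 * 0.06106632 * 30.764160 = 0.0507 ms


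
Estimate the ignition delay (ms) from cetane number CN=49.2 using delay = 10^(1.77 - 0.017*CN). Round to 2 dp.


delay = 10^(1.77 - 0.017*CN)
Exponent = 1.77 - 0.017*49.2 = 0.9336
delay = 10^0.9336 = 8.58 ms


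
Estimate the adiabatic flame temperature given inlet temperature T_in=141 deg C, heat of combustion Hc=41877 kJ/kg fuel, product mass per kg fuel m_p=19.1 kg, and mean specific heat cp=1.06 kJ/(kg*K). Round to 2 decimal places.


T_ad = T_in + Hc / (m_p * cp)
Denominator = 19.1 * 1.06 = 20.2460
Temperature rise = 41877 / 20.2460 = 2068.41 K
T_ad = 141 + 2068.41 = 2209.41 deg C


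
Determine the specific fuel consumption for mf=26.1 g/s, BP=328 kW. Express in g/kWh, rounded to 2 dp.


SFC = (mf / BP) * 3600
Rate = 26.1 / 328 = 0.079573 g/(s*kW)
SFC = 0.079573 * 3600 = 286.46 g/kWh


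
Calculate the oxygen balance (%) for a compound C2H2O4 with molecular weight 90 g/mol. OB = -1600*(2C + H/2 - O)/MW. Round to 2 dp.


OB = -1600 * (2C + H/2 - O) / MW
Inner = 2*2 + 2/2 - 4 = 1.00
OB = -1600 * 1.00 / 90 = -17.78%


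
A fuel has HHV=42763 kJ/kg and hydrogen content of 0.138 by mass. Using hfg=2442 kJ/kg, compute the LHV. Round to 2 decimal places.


LHV = HHV - hfg * 9 * H
Water correction = 2442 * 9 * 0.138 = 3032.964 kJ/kg
LHV = 42763 - 3032.964 = 39730.04 kJ/kg


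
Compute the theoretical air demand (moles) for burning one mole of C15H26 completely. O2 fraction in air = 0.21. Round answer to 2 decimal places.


Balanced combustion: C15H26 + 21.5 O2 -> 15 CO2 + 13 H2O
O2 needed = C + H/4 = 15 + 26/4 = 21.50 moles
Air moles = O2 / 0.21 = 21.50 / 0.21 = 102.38 moles air


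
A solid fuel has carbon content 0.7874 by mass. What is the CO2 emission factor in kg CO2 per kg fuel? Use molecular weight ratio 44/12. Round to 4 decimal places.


EF = C_frac * (M_CO2 / M_C)
EF = 0.7874 * (44/12)
EF = 0.7874 * 3.666667 = 2.8871 kg_CO2/kg_fuel


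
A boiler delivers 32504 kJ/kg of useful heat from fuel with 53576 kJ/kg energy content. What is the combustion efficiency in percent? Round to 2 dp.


Efficiency = (Q_useful / Q_fuel) * 100
Efficiency = (32504 / 53576) * 100
Efficiency = 0.6067 * 100 = 60.67%


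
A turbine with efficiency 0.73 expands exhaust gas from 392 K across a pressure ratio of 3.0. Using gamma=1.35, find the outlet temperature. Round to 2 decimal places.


T_out = T_in * (1 - eta * (1 - PR^(-(gamma-1)/gamma)))
Exponent = -(1.35-1)/1.35 = -0.25925926
PR^exp = 3.0^(-0.25925926) = 0.75214556
Factor = 1 - 0.73*(1 - 0.75214556) = 0.81906626
T_out = 392 * 0.81906626 = 321.07 K


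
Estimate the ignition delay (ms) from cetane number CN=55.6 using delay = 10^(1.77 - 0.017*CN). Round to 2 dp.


delay = 10^(1.77 - 0.017*CN)
Exponent = 1.77 - 0.017*55.6 = 0.8248
delay = 10^0.8248 = 6.68 ms


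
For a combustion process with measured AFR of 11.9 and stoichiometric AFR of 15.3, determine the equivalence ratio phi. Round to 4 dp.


phi = AFR_stoich / AFR_actual
phi = 15.3 / 11.9 = 1.2857


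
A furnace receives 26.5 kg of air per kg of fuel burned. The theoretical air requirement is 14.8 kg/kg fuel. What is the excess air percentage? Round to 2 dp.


Excess air = actual - stoichiometric = 26.5 - 14.8 = 11.70 kg/kg fuel
Excess air % = (excess / stoich) * 100 = (11.70 / 14.8) * 100 = 79.05%


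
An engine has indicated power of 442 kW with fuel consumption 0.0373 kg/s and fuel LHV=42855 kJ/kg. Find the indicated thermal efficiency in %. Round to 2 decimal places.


eta_ith = (IP / (mf * LHV)) * 100
Denominator = 0.0373 * 42855 = 1598.4915 kW
eta_ith = (442 / 1598.4915) * 100 = 27.65%


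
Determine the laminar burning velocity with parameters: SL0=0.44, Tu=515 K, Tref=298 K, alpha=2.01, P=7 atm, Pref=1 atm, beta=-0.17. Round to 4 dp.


SL = SL0 * (Tu/Tref)^alpha * (P/Pref)^beta
T ratio = 515/298 = 1.72818792
(T ratio)^alpha = 1.72818792^2.01 = 3.003017
(P/Pref)^beta = 7^(-0.17) = 0.718345
SL = 0.44 * 3.003017 * 0.718345 = 0.9492 m/s


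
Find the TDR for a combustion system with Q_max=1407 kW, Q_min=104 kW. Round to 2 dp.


TDR = Q_max / Q_min
TDR = 1407 / 104 = 13.53


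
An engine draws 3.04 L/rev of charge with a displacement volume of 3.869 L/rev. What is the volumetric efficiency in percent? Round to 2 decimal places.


eta_v = (V_actual / V_disp) * 100
Ratio = 3.04 / 3.869 = 0.7857
eta_v = 0.7857 * 100 = 78.57%


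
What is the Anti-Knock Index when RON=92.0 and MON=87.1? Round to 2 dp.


AKI = (RON + MON) / 2
AKI = (92.0 + 87.1) / 2
AKI = 179.1 / 2 = 89.55


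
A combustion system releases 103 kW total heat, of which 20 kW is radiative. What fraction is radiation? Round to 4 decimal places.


f_rad = Q_rad / Q_total
f_rad = 20 / 103 = 0.1942


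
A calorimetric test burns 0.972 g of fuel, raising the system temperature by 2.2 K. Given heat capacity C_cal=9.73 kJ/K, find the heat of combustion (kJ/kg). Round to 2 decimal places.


Hc = C_cal * delta_T / m_fuel
Q_released = 9.73 * 2.2 = 21.4060 kJ
m_fuel = 0.972 g = 0.972/1000 kg = 0.000972 kg
Hc = 21.4060 / 0.000972 = 22022.63 kJ/kg


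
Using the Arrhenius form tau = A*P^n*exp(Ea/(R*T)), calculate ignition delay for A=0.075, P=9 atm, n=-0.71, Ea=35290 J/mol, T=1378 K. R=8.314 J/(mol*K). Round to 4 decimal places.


tau = A * P^n * exp(Ea/(R*T))
P^n = 9^(-0.71) = 0.21012988
Ea/(R*T) = 35290/(8.314*1378) = 3.080296
exp(Ea/(R*T)) = 21.764839
tau = 0.075 * 0.21012988 * 21.764839 = 0.3430 ms


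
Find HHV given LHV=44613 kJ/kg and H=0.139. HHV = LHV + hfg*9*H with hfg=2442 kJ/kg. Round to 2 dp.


HHV = LHV + hfg * 9 * H
Water addition = 2442 * 9 * 0.139 = 3054.942 kJ/kg
HHV = 44613 + 3054.942 = 47667.94 kJ/kg


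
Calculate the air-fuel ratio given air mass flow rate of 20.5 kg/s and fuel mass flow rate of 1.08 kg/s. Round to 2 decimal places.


AFR = m_air / m_fuel
AFR = 20.5 / 1.08 = 18.98


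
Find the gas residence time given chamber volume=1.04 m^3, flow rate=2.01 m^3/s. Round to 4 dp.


tau = V / Q_flow
tau = 1.04 / 2.01 = 0.5174 s


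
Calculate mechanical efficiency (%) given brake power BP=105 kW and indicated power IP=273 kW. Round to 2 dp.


eta_mech = (BP / IP) * 100
Ratio = 105 / 273 = 0.3846
eta_mech = 0.3846 * 100 = 38.46%


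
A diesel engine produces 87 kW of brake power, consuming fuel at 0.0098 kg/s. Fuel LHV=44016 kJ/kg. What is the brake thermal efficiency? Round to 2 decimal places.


eta_BTE = (BP / (mf * LHV)) * 100
Denominator = 0.0098 * 44016 = 431.3568 kW
eta_BTE = (87 / 431.3568) * 100 = 20.17%


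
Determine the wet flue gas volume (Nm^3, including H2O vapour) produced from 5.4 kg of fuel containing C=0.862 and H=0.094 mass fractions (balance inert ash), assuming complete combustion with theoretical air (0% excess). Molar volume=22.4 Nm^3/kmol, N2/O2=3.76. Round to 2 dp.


Per kg fuel: CO2 = (C/12 kmol)*22.4 = (0.862/12)*22.4 = 1.60907 Nm^3
Per kg fuel: H2O = (H/2 kmol)*22.4 = (0.094/2)*22.4 = 1.05280 Nm^3
O2 needed per kg fuel = C/12 + H/4 = 0.862/12 + 0.094/4 = 0.09533333 kmol
Per kg fuel: N2 = O2*3.76*22.4 = 0.09533333*3.76*22.4 = 8.02935 Nm^3
Total per kg = 1.60907 + 1.05280 + 8.02935 = 10.69122 Nm^3
Total = 10.69122 * 5.4 = 57.73 Nm^3


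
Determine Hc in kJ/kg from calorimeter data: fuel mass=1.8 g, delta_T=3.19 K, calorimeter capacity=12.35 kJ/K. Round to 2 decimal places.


Hc = C_cal * delta_T / m_fuel
Q_released = 12.35 * 3.19 = 39.3965 kJ
m_fuel = 1.8 g = 1.8/1000 kg = 0.001800 kg
Hc = 39.3965 / 0.001800 = 21886.94 kJ/kg


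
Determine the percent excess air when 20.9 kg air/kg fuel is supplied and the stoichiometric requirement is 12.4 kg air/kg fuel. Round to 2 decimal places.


Excess air = actual - stoichiometric = 20.9 - 12.4 = 8.50 kg/kg fuel
Excess air % = (excess / stoich) * 100 = (8.50 / 12.4) * 100 = 68.55%


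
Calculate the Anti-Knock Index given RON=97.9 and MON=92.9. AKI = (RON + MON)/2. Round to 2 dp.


AKI = (RON + MON) / 2
AKI = (97.9 + 92.9) / 2
AKI = 190.8 / 2 = 95.40


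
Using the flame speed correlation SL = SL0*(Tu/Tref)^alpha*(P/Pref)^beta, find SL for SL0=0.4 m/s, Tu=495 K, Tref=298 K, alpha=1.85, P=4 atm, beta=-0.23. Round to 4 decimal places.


SL = SL0 * (Tu/Tref)^alpha * (P/Pref)^beta
T ratio = 495/298 = 1.66107383
(T ratio)^alpha = 1.66107383^1.85 = 2.556934
(P/Pref)^beta = 4^(-0.23) = 0.726986
SL = 0.4 * 2.556934 * 0.726986 = 0.7435 m/s
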